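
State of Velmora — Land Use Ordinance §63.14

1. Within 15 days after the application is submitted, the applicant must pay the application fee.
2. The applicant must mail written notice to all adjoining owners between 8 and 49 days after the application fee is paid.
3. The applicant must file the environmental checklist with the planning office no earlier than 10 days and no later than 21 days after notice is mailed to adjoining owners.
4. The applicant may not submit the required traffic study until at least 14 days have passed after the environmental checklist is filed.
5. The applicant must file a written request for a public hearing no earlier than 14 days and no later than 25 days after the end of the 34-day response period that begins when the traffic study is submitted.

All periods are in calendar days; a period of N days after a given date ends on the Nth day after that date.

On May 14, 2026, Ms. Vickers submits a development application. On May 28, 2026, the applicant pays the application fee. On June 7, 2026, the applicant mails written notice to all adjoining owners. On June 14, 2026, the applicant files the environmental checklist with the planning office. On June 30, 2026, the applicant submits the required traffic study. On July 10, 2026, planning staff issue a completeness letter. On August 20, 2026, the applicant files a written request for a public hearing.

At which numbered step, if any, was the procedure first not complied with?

Step 3

Step 1: 15 days after May 14, 2026 (when the application is submitted) is May 29, 2026; completed May 28, 2026, before the deadline.
Step 2: the window is 8–49 days after May 28, 2026 (when the application fee is paid), so June 5, 2026 through July 16, 2026; June 7, 2026 falls inside that range.
Step 3: the window is 10–21 days after June 7, 2026 (when notice is mailed to adjoining owners), so June 17, 2026 through June 28, 2026; done June 14, 2026 — 3 days before the window opened.
No need to go further; step 3 was not satisfied.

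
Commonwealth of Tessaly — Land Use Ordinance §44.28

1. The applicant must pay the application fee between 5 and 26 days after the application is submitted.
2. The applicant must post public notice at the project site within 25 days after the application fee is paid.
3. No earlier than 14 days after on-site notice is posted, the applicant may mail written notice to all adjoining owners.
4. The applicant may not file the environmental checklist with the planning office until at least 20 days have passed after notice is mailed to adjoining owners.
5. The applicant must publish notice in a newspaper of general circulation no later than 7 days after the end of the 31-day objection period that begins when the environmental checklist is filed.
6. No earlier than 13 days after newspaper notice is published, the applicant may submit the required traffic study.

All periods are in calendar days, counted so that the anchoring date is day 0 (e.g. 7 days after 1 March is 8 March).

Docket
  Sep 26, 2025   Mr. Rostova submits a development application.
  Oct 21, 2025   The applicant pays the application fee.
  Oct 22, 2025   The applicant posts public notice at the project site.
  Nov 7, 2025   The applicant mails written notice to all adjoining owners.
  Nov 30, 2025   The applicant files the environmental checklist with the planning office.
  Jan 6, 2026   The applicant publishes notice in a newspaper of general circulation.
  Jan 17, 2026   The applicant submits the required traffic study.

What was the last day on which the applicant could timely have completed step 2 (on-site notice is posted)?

Nov 15, 2025

Step 2 runs from Oct 21, 2025, when the application fee is paid. 25 days after Oct 21, 2025 is Nov 15, 2025.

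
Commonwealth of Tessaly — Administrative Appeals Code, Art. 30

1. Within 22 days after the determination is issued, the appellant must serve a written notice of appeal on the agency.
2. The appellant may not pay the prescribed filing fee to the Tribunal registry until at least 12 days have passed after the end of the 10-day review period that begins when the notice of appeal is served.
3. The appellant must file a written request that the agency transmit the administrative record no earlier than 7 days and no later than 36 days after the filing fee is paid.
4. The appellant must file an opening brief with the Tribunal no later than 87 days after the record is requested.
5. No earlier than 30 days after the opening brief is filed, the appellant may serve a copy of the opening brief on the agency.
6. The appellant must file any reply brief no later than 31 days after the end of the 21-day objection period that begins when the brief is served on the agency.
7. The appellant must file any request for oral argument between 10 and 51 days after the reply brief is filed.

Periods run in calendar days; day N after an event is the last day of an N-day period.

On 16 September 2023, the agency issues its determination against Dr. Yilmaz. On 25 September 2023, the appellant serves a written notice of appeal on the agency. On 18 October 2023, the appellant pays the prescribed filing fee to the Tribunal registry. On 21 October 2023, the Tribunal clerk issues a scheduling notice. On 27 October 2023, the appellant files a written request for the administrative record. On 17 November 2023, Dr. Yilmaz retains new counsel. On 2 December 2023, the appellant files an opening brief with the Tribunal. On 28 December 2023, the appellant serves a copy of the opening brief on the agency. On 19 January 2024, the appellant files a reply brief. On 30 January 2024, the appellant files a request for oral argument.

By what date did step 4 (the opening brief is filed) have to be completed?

Step 4 runs from 27 October 2023, when the record is requested. 87 days after 27 October 2023 is 22 January 2024.

22 January 2024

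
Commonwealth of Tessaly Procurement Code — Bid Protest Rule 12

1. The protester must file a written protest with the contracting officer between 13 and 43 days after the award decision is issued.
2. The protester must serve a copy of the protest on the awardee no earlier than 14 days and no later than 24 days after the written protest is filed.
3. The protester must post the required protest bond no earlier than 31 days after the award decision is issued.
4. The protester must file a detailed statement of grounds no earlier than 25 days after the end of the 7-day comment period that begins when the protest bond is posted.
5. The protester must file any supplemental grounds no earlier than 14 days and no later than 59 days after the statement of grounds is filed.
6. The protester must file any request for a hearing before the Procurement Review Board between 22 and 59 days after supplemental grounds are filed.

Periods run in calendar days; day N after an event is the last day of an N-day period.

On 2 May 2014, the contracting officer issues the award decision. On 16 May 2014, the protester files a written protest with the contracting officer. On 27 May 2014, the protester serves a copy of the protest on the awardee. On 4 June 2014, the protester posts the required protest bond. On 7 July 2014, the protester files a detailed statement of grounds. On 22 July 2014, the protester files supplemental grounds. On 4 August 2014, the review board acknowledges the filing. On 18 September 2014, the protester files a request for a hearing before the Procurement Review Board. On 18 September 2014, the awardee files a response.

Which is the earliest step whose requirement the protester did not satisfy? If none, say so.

(1) the permitted window runs from 2 May 2014 + 13 = 15 May 2014 to 2 May 2014 + 43 = 14 June 2014; done 16 May 2014, which is between those dates.
(2) the permitted window runs from 16 May 2014 + 14 = 30 May 2014 to 16 May 2014 + 24 = 9 June 2014; done 27 May 2014 — 3 days before the window opened.

Step 2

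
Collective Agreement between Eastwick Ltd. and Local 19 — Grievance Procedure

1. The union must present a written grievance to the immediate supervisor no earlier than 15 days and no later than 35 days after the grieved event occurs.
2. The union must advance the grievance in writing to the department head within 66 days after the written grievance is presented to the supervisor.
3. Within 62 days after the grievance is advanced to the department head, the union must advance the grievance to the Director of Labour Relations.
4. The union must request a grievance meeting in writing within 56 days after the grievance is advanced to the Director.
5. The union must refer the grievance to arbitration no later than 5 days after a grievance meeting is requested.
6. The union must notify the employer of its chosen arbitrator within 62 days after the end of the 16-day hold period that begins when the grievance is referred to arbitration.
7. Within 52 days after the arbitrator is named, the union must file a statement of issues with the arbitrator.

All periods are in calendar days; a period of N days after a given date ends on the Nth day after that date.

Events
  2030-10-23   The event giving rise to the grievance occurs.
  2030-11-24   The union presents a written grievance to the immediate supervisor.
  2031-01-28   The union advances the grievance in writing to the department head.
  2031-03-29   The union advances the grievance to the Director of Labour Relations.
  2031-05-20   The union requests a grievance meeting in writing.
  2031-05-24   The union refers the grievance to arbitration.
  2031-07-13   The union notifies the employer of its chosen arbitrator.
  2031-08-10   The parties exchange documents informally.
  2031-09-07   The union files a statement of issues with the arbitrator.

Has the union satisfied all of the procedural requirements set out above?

(1) the permitted window runs from 2030-10-23 + 15 = 2030-11-07 to 2030-10-23 + 35 = 2030-11-27; 2030-11-24 falls inside that range.
(2) due by 2030-11-24 + 66 days = 2031-01-29; completed 2031-01-28, before the deadline.
(3) due by 2031-01-28 + 62 days = 2031-03-31; done 2031-03-29 — timely.
(4) due by 2031-03-29 + 56 days = 2031-05-24; completed 2031-05-20, before the deadline.
(5) due by 2031-05-20 + 5 days = 2031-05-25; done 2031-05-24 — timely.
(6) due by 2031-06-09 + 62 days = 2031-08-10; 2031-07-13 is within that limit.
(7) due by 2031-07-13 + 52 days = 2031-09-03; not done until 2031-09-07, 4 days after the deadline.

No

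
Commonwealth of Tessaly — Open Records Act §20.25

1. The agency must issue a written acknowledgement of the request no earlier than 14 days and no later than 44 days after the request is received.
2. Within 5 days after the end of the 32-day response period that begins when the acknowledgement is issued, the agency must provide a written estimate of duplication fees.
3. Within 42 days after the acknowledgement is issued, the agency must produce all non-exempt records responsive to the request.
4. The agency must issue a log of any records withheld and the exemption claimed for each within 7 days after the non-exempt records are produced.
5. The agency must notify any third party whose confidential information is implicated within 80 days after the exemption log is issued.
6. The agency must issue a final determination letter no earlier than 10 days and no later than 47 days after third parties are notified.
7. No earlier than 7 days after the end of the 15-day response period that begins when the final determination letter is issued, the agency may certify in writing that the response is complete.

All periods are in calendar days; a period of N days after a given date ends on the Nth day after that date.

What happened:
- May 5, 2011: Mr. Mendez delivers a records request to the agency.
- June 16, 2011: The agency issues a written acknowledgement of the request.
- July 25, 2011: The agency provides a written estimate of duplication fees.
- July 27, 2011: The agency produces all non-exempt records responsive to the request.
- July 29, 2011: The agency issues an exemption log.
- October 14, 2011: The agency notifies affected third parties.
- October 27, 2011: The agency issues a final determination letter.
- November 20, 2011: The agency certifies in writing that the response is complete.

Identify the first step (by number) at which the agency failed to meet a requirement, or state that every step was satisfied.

Step 2

Step 1: the window is 14–44 days after May 5, 2011 (when the request is received), so May 19, 2011 through June 18, 2011; done June 16, 2011 — within the window.
Step 2: 5 days after July 18, 2011 (end of the 32-day response period, which began when the acknowledgement is issued on June 16, 2011) is July 23, 2011; not done until July 25, 2011, 2 days after the deadline.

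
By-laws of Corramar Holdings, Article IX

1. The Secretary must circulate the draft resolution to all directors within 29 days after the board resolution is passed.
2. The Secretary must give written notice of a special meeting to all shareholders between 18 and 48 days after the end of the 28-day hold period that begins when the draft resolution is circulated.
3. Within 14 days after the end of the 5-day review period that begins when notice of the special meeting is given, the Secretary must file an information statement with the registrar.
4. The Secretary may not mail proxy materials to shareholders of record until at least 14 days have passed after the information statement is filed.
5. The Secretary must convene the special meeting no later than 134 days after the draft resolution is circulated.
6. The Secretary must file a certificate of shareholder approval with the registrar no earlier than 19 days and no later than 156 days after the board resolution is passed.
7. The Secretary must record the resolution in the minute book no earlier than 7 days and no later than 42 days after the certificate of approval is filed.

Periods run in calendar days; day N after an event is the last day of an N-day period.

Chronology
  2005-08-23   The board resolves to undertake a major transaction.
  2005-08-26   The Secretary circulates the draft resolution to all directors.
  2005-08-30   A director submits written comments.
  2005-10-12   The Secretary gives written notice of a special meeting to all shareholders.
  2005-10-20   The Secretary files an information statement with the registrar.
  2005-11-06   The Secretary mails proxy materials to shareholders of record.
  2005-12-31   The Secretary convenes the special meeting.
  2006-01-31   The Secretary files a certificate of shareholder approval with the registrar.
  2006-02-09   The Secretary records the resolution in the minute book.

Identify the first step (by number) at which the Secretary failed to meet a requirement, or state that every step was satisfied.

Step 6

Step 1 — counting 29 days from 2005-08-23 (when the board resolution is passed) gives a deadline of 2005-09-21; completed 2005-08-26, before the deadline.
Step 2 — 18 and 48 days from 2005-09-23 (end of the 28-day hold period, which began when the draft resolution is circulated on 2005-08-26) are 2005-10-11 and 2005-11-10 respectively; done 2005-10-12 — within the window.
Step 3 — counting 14 days from 2005-10-17 (end of the 5-day review period, which began when notice of the special meeting is given on 2005-10-12) gives a deadline of 2005-10-31; completed 2005-10-20, before the deadline.
Step 4 — must wait 14 days from 2005-10-20 (when the information statement is filed), so not before 2005-11-03; done 2005-11-06, after the minimum wait.
Step 5 — counting 134 days from 2005-08-26 (when the draft resolution is circulated) gives a deadline of 2006-01-07; done 2005-12-31 — timely.
Step 6 — 19 and 156 days from 2005-08-23 (when the board resolution is passed) are 2005-09-11 and 2006-01-26 respectively; done 2006-01-31 — 5 days after the window closed.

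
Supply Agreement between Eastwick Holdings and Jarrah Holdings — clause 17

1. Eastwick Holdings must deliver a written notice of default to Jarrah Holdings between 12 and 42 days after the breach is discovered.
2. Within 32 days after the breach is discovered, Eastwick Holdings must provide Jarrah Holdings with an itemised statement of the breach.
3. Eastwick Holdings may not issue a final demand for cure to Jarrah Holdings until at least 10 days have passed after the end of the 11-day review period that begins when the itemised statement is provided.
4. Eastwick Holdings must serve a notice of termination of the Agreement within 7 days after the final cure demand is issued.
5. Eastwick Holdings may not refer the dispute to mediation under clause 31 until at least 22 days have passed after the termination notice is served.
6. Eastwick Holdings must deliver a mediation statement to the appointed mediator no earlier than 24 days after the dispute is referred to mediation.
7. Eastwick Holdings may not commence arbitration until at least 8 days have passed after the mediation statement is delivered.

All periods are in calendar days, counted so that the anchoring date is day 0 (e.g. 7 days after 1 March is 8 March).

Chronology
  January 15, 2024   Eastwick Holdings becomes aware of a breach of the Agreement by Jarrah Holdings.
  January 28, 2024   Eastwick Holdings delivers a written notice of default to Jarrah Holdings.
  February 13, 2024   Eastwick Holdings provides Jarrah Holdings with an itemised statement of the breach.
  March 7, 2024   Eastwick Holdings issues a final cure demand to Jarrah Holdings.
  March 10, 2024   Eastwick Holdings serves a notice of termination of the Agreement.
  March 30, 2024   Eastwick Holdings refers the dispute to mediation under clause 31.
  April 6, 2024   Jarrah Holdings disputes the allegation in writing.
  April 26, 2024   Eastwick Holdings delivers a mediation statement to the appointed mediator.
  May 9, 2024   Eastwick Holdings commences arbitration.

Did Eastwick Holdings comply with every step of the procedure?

Step 1 — 12 and 42 days from January 15, 2024 (when the breach is discovered) are January 27, 2024 and February 26, 2024 respectively; done January 28, 2024, which is between those dates.
Step 2 — counting 32 days from January 15, 2024 (when the breach is discovered) gives a deadline of February 16, 2024; done February 13, 2024 — timely.
Step 3 — must wait 10 days from February 24, 2024 (end of the 11-day review period, which began when the itemised statement is provided on February 13, 2024), so not before March 5, 2024; done March 7, 2024 — permitted.
Step 4 — counting 7 days from March 7, 2024 (when the final cure demand is issued) gives a deadline of March 14, 2024; completed March 10, 2024, before the deadline.
Step 5 — must wait 22 days from March 10, 2024 (when the termination notice is served), so not before April 1, 2024; done March 30, 2024 — 2 days too early.

No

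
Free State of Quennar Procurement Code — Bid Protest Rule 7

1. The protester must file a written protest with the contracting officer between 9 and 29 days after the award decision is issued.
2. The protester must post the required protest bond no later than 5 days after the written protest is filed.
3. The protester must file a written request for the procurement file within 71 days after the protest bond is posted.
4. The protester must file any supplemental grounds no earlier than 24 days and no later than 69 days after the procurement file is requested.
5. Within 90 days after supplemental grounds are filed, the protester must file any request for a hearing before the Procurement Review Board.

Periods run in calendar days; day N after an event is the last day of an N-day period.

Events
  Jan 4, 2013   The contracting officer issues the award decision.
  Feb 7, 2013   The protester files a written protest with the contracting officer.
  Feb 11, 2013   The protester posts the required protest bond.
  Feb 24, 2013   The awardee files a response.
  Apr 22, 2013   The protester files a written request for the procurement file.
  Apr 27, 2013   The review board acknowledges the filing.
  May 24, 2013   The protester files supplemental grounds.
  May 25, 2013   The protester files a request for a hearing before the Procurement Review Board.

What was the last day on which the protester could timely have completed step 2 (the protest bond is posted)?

Feb 12, 2013

Step 2 runs from Feb 7, 2013, when the written protest is filed. 5 days after Feb 7, 2013 is Feb 12, 2013.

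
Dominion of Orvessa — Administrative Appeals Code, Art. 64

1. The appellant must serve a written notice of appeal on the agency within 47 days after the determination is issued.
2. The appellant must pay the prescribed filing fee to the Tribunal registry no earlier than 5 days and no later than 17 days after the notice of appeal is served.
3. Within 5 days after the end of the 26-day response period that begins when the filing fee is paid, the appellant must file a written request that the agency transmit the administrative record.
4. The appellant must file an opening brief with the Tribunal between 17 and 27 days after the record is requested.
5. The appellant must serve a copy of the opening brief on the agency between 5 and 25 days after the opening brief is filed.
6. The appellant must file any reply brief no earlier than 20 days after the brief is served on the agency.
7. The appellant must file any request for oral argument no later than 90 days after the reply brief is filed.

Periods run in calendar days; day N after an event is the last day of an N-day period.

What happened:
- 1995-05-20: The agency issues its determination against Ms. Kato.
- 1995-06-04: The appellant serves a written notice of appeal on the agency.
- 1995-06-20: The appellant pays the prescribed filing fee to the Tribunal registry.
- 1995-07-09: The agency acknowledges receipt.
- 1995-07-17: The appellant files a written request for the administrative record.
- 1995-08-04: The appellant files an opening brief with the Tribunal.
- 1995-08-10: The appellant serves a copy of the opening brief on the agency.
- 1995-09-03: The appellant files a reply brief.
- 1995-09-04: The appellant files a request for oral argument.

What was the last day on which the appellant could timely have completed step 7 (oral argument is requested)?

1995-12-02

Step 7 runs from 1995-09-03, when the reply brief is filed. 90 days after 1995-09-03 is 1995-12-02.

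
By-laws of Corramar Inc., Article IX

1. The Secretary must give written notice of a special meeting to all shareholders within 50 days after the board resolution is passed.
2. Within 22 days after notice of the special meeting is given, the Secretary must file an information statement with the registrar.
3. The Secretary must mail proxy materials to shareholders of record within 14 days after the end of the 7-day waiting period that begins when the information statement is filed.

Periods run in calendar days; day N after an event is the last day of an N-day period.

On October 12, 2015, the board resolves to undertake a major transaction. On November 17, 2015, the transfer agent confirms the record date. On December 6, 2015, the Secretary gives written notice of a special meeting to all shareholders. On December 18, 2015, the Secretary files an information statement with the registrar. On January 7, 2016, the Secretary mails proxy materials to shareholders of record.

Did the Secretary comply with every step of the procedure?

Step 1: 50 days after October 12, 2015 (when the board resolution is passed) is December 1, 2015; December 6, 2015 misses that deadline by 5 days.

No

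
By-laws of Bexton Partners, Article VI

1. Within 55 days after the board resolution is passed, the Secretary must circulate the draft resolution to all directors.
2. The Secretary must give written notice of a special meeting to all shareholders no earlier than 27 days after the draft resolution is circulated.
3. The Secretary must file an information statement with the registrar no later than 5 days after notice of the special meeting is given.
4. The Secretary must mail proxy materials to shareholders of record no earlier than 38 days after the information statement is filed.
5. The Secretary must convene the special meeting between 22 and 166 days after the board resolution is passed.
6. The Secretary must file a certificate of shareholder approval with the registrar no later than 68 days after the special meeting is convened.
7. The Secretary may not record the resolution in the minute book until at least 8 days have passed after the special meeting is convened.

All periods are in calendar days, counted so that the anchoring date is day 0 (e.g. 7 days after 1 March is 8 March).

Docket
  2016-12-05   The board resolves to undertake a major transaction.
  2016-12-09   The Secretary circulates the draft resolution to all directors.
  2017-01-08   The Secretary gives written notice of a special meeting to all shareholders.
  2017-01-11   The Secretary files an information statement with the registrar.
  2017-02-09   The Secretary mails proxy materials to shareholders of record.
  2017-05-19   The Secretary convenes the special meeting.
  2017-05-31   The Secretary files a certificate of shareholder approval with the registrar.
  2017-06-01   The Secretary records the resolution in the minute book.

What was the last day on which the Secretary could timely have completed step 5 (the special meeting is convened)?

Step 5 runs from 2016-12-05, when the board resolution is passed. The window is 22–166 days after 2016-12-05; it closes on 2017-05-20.

2017-05-20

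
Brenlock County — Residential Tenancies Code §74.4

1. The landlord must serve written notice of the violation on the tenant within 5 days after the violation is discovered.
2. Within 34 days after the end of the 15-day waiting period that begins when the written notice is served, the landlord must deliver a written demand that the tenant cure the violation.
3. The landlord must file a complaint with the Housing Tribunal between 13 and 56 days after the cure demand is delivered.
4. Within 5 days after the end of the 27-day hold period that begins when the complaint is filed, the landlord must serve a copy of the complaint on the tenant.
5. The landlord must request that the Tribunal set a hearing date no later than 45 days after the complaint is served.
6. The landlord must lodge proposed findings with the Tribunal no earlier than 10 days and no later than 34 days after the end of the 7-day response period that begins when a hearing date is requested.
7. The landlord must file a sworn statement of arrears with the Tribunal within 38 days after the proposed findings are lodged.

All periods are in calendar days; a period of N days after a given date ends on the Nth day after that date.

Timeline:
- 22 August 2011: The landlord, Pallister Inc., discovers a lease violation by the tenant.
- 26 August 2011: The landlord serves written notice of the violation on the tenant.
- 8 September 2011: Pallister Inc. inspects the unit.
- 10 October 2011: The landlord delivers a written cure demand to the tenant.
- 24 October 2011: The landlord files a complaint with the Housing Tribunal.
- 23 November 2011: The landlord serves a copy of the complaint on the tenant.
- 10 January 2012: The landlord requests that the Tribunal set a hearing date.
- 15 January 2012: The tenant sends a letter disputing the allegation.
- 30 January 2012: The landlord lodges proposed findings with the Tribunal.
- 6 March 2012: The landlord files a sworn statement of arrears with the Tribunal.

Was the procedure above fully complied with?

No

(1) due by 22 August 2011 + 5 days = 27 August 2011; 26 August 2011 is within that limit.
(2) due by 10 September 2011 + 34 days = 14 October 2011; 10 October 2011 is within that limit.
(3) the permitted window runs from 10 October 2011 + 13 = 23 October 2011 to 10 October 2011 + 56 = 5 December 2011; done 24 October 2011 — within the window.
(4) due by 20 November 2011 + 5 days = 25 November 2011; done 23 November 2011 — timely.
(5) due by 23 November 2011 + 45 days = 7 January 2012; done 10 January 2012 — 3 days late.
The analysis stops there.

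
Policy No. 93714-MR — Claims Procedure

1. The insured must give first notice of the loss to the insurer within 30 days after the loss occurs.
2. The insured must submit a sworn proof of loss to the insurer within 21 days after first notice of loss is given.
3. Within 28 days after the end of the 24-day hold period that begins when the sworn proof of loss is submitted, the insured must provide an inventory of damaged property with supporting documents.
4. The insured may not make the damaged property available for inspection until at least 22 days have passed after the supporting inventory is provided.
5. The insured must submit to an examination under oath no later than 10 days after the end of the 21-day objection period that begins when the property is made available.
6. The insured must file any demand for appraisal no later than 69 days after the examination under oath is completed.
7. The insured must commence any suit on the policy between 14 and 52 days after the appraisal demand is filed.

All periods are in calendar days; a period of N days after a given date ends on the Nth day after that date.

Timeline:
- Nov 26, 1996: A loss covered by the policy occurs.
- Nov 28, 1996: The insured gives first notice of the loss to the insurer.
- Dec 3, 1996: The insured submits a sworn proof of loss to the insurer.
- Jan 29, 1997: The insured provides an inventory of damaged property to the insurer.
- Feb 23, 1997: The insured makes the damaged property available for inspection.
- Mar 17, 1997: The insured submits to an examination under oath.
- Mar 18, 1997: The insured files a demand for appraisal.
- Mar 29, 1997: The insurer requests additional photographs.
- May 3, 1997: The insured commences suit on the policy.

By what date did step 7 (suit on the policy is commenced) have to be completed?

May 9, 1997

Step 7 runs from Mar 18, 1997, when the appraisal demand is filed. The window is 14–52 days after Mar 18, 1997; it closes on May 9, 1997.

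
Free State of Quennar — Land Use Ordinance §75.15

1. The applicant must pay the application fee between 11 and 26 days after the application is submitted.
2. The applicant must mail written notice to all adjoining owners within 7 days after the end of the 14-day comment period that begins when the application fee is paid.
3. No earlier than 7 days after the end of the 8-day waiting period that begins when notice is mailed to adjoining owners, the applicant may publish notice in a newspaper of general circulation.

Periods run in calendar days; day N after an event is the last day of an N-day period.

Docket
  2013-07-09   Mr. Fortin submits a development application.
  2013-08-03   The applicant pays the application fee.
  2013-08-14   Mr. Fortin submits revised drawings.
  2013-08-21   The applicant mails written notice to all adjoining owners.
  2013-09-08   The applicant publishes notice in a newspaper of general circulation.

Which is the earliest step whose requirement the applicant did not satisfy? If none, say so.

None — every step was satisfied

Step 1: the window is 11–26 days after 2013-07-09 (when the application is submitted), so 2013-07-20 through 2013-08-04; 2013-08-03 falls inside that range.
Step 2: 7 days after 2013-08-17 (end of the 14-day comment period, which began when the application fee is paid on 2013-08-03) is 2013-08-24; done 2013-08-21 — timely.
Step 3: the earliest permitted date is 7 days after 2013-08-29 (end of the 8-day waiting period, which began when notice is mailed to adjoining owners on 2013-08-21), i.e. 2013-09-05; done 2013-09-08 — permitted.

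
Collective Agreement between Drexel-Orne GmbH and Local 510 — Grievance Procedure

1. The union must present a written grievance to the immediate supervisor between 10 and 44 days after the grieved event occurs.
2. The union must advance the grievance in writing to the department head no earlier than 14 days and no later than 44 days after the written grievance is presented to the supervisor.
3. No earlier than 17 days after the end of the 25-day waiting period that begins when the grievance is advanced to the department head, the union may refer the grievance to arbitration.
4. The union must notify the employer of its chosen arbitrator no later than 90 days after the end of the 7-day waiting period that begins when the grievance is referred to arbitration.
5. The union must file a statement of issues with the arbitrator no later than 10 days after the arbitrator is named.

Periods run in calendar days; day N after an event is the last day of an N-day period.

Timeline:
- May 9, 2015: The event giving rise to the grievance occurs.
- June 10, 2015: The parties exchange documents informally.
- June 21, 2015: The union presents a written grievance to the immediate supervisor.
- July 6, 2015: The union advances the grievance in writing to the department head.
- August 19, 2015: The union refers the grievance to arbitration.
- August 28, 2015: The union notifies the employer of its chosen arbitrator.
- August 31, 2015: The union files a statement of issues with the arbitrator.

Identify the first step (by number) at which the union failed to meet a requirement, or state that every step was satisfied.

Step 1 — 10 and 44 days from May 9, 2015 (when the grieved event occurs) are May 19, 2015 and June 22, 2015 respectively; June 21, 2015 falls inside that range.
Step 2 — 14 and 44 days from June 21, 2015 (when the written grievance is presented to the supervisor) are July 5, 2015 and August 4, 2015 respectively; done July 6, 2015 — within the window.
Step 3 — must wait 17 days from July 31, 2015 (end of the 25-day waiting period, which began when the grievance is advanced to the department head on July 6, 2015), so not before August 17, 2015; done August 19, 2015 — permitted.
Step 4 — counting 90 days from August 26, 2015 (end of the 7-day waiting period, which began when the grievance is referred to arbitration on August 19, 2015) gives a deadline of November 24, 2015; done August 28, 2015 — timely.
Step 5 — counting 10 days from August 28, 2015 (when the arbitrator is named) gives a deadline of September 7, 2015; August 31, 2015 is within that limit.

None — every step was satisfied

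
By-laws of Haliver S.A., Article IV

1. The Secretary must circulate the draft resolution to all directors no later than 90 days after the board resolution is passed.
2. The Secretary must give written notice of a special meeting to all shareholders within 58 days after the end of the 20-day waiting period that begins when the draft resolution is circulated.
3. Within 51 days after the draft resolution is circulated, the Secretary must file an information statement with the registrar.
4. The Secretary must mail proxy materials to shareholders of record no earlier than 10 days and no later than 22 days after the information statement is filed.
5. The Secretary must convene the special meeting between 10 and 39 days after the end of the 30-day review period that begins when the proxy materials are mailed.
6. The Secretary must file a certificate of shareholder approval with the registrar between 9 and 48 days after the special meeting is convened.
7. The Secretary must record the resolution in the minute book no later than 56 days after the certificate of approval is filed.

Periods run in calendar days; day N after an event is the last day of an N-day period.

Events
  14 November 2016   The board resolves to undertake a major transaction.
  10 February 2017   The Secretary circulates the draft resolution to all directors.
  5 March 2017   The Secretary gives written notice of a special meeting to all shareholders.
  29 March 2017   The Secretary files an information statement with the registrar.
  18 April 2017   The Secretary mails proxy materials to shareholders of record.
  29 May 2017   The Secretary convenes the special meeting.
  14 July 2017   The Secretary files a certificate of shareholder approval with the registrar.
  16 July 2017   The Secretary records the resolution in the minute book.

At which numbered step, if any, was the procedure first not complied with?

None — every step was satisfied

(1) due by 14 November 2016 + 90 days = 12 February 2017; completed 10 February 2017, before the deadline.
(2) due by 2 March 2017 + 58 days = 29 April 2017; completed 5 March 2017, before the deadline.
(3) due by 10 February 2017 + 51 days = 2 April 2017; completed 29 March 2017, before the deadline.
(4) the permitted window runs from 29 March 2017 + 10 = 8 April 2017 to 29 March 2017 + 22 = 20 April 2017; done 18 April 2017, which is between those dates.
(5) the permitted window runs from 18 May 2017 + 10 = 28 May 2017 to 18 May 2017 + 39 = 26 June 2017; 29 May 2017 falls inside that range.
(6) the permitted window runs from 29 May 2017 + 9 = 7 June 2017 to 29 May 2017 + 48 = 16 July 2017; done 14 July 2017, which is between those dates.
(7) due by 14 July 2017 + 56 days = 8 September 2017; completed 16 July 2017, before the deadline.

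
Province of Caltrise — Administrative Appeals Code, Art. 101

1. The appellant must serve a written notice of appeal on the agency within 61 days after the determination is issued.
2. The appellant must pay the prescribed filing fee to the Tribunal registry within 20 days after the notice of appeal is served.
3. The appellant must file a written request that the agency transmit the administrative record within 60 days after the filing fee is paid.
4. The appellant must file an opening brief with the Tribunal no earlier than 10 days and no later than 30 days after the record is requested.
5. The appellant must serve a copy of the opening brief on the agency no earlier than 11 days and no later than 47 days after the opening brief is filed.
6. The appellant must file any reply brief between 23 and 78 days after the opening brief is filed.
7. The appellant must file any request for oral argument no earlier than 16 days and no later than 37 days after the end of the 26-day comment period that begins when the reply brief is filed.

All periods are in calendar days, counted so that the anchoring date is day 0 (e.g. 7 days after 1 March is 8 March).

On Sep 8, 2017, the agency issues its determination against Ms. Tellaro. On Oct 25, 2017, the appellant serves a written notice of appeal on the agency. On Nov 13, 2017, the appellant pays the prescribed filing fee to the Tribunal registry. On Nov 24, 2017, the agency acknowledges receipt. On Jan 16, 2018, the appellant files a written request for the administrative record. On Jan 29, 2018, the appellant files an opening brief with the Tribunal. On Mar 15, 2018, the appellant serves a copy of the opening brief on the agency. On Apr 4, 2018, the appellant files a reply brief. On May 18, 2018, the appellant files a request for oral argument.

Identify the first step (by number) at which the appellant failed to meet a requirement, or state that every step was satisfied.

Step 3

Step 1 — counting 61 days from Sep 8, 2017 (when the determination is issued) gives a deadline of Nov 8, 2017; completed Oct 25, 2017, before the deadline.
Step 2 — counting 20 days from Oct 25, 2017 (when the notice of appeal is served) gives a deadline of Nov 14, 2017; Nov 13, 2017 is within that limit.
Step 3 — counting 60 days from Nov 13, 2017 (when the filing fee is paid) gives a deadline of Jan 12, 2018; not done until Jan 16, 2018, 4 days after the deadline.
That is the first point of non-compliance.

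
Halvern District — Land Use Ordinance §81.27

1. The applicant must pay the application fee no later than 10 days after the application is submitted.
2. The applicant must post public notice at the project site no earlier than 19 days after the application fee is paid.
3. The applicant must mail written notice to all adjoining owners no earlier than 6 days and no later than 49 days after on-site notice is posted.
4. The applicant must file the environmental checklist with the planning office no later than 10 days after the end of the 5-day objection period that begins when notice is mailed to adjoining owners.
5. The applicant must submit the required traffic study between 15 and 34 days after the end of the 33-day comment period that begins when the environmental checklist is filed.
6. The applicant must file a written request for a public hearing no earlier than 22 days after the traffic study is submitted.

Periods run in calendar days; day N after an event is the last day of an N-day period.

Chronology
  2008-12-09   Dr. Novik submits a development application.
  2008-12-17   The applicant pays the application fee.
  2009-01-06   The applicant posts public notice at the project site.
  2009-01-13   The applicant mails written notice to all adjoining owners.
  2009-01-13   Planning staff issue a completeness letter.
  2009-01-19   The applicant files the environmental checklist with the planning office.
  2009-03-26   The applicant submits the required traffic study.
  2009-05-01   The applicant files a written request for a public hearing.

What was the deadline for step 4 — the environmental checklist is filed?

Notice is mailed to adjoining owners on 2009-01-13; the 5-day objection period therefore ends 2009-01-18, and step 4 runs from that date. 10 days after 2009-01-18 is 2009-01-28.

2009-01-28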